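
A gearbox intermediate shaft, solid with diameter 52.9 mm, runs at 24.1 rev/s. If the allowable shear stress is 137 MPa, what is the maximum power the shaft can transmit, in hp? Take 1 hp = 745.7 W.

J = πd⁴/32 = π(0.0529)⁴/32 = 7.688×10^-7 m⁴.
T_max = τ_allow·J/r = 1.37×10^8 × 7.688×10^-7 / 0.0264 = 3982 N·m.
ω = 2π·24.1 = 151.4 rad/s, so P_max = T_max·ω = 6.030×10^5 W.

809 hp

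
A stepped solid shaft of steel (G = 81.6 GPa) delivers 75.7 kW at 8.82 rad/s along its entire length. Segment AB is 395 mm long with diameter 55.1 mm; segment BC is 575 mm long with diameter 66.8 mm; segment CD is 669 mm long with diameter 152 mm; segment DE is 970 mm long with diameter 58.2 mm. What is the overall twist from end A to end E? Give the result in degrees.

ω = 8.82 rad/s, so T = P/ω = 75.7×10³ / 8.820 = 8583 N·m.
J_AB = π(0.0551)⁴/32 = 9.05×10^-7 m⁴; J_BC = π(0.0668)⁴/32 = 1.95×10^-6 m⁴; J_CD = π(0.152)⁴/32 = 5.24×10^-5 m⁴; J_DE = π(0.0582)⁴/32 = 1.13×10^-6 m⁴.
θ = (T/G)·Σ L_i/J_i = (8583/81.6×10⁹)·(0.395/9.05×10^-7 + 0.575/1.95×10^-6 + 0.669/5.24×10^-5 + 0.970/1.13×10^-6) = 0.1688 rad.

9.67°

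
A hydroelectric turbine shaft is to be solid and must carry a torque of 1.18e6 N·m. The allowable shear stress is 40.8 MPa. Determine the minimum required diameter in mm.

For a solid shaft τ_max = 16T/(πd³), so d = (16T/(π τ_allow))^(1/3) = (16·1.180e6/(π·4.08×10^7))^(1/3) = 0.5281 m.

528 mm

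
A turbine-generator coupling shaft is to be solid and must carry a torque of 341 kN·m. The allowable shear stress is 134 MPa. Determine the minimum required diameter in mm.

235 mm

For a solid shaft τ_max = 16T/(πd³), so d = (16T/(π τ_allow))^(1/3) = (16·341000/(π·1.34×10^8))^(1/3) = 0.2349 m.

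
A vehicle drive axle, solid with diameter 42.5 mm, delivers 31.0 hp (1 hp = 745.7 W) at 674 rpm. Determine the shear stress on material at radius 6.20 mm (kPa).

ω = 2π·674/60 = 70.58 rad/s, so T = P/ω = 31.0×745.7 / 70.58 = 327.5 N·m.
J = πd⁴/32 = π(0.0425)⁴/32 = 3.203×10^-7 m⁴.
Shear stress varies linearly with radius: τ = T·r/J = 327.5 × 0.00620 / 3.203×10^-7 = 6.340×10^6 Pa.

6340 kPa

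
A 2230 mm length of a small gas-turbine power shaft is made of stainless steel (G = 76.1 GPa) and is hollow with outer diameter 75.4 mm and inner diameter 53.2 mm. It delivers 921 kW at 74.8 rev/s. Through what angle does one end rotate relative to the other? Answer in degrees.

ω = 2π·74.8 = 470.0 rad/s, so T = P/ω = 921×10³ / 470.0 = 1960 N·m.
J = π(d_o⁴ − d_i⁴)/32 = π(0.0754⁴ − 0.0532⁴)/32 = 2.387×10^-6 m⁴.
θ = T·L/(G·J) = 1960 × 2.23 / (76.1×10⁹ × 2.387×10^-6) = 0.02406 rad.

1.38°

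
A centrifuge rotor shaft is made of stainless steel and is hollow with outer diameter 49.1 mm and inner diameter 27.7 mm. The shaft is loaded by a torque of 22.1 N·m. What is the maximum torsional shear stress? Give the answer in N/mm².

1.06 N/mm²

J = π(d_o⁴ − d_i⁴)/32 = π(0.0491⁴ − 0.0277⁴)/32 = 5.128×10^-7 m⁴.
τ_max = T·r/J = 22.10 × 0.0246 / 5.128×10^-7 = 1.058×10^6 Pa.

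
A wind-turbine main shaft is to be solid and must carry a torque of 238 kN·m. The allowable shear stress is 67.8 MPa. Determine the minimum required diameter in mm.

261 mm

For a solid shaft τ_max = 16T/(πd³), so d = (16T/(π τ_allow))^(1/3) = (16·238000/(π·6.78×10^7))^(1/3) = 0.2615 m.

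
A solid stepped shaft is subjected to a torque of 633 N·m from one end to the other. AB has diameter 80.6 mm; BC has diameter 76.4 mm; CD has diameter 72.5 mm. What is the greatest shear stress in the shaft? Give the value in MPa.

8.46 MPa

Under the same torque, τ_max = 16T/(πd³) is largest where d is smallest — segment CD (d = 72.5 mm).
τ_max = 16·633.0/(π·(0.0725)³) = 8.460×10^6 Pa.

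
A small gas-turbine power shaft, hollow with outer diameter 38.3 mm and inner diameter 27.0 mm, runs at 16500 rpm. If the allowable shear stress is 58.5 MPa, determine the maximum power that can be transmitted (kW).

J = π(d_o⁴ − d_i⁴)/32 = π(0.0383⁴ − 0.0270⁴)/32 = 1.591×10^-7 m⁴.
T_max = τ_allow·J/r = 5.85×10^7 × 1.591×10^-7 / 0.0191 = 485.9 N·m.
ω = 2π·16500/60 = 1728 rad/s, so P_max = T_max·ω = 8.397×10^5 W.

840 kW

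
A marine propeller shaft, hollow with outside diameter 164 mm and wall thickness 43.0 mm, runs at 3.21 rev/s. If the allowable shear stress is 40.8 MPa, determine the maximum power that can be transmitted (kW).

676 kW

J = π(d_o⁴ − d_i⁴)/32 = π(0.164⁴ − 0.0780⁴)/32 = 6.739×10^-5 m⁴.
T_max = τ_allow·J/r = 4.08×10^7 × 6.739×10^-5 / 0.0820 = 33530 N·m.
ω = 2π·3.21 = 20.17 rad/s, so P_max = T_max·ω = 6.762×10^5 W.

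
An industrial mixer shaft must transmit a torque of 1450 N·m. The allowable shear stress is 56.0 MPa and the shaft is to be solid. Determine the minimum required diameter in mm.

For a solid shaft τ_max = 16T/(πd³), so d = (16T/(π τ_allow))^(1/3) = (16·1450/(π·5.60×10^7))^(1/3) = 0.05090 m.

50.9 mm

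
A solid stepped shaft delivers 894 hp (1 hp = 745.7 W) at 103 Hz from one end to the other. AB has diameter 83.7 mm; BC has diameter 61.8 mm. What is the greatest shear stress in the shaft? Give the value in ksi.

ω = 2π·103 = 647.2 rad/s, so T = P/ω = 894×745.7 / 647.2 = 1030 N·m.
Under the same torque, τ_max = 16T/(πd³) is largest where d is smallest — segment BC (d = 61.8 mm).
τ_max = 16·1030/(π·(0.0618)³) = 2.223×10^7 Pa.

3.22 ksi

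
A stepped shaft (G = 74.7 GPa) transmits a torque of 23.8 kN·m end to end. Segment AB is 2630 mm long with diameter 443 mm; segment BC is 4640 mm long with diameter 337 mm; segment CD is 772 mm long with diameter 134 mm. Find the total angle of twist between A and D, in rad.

0.00916 rad

J_AB = π(0.443)⁴/32 = 3.78×10^-3 m⁴; J_BC = π(0.337)⁴/32 = 1.27×10^-3 m⁴; J_CD = π(0.134)⁴/32 = 3.17×10^-5 m⁴.
θ = (T/G)·Σ L_i/J_i = (23800/74.7×10⁹)·(2.63/3.78×10^-3 + 4.64/1.27×10^-3 + 0.772/3.17×10^-5) = 9.160×10^-3 rad.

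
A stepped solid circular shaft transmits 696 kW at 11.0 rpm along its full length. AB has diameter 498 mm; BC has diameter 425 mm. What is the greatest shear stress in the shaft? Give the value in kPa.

ω = 2π·11.0/60 = 1.152 rad/s, so T = P/ω = 696×10³ / 1.152 = 604200 N·m.
Under the same torque, τ_max = 16T/(πd³) is largest where d is smallest — segment BC (d = 425 mm).
τ_max = 16·604200/(π·(0.425)³) = 4.009×10^7 Pa.

40100 kPa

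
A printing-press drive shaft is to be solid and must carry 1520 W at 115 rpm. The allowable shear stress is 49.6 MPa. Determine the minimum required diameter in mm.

23.5 mm

ω = 2π·115/60 = 12.04 rad/s, so T = P/ω = 1520 / 12.04 = 126.2 N·m.
For a solid shaft τ_max = 16T/(πd³), so d = (16T/(π τ_allow))^(1/3) = (16·126.2/(π·4.96×10^7))^(1/3) = 0.02349 m.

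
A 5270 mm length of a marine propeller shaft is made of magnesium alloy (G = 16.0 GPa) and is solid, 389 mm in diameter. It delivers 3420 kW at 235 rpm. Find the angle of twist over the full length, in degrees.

1.17°

ω = 2π·235/60 = 24.61 rad/s, so T = P/ω = 3420×10³ / 24.61 = 139000 N·m.
J = πd⁴/32 = π(0.389)⁴/32 = 2.248×10^-3 m⁴.
θ = T·L/(G·J) = 139000 × 5.27 / (16.0×10⁹ × 2.248×10^-3) = 0.02036 rad.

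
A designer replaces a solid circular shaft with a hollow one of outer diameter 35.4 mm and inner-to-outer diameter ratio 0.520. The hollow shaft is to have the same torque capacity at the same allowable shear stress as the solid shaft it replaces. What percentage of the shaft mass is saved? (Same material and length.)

23.3 %

Equal τ_max and T ⇒ the solid shaft needs d_s³ = d_o³(1−k⁴), so d_s = 35.4·(1−0.520⁴)^(1/3) = 34.52 mm.
Area ratio A_h/A_s = d_o²(1−k²)/d_s² = (1−k²)/(1−k⁴)^(2/3) = 0.7675.
Mass saving = 1 − 0.7675 = 23.3 %.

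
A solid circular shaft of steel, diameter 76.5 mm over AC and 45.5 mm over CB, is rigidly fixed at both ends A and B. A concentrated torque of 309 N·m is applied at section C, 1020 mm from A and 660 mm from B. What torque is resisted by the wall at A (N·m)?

259 N·m

Compatibility: T_A·a/J_AC = T_B·b/J_CB with T_A + T_B = T₀.
J_AC = 3.36×10^-6 m⁴, J_CB = 4.21×10^-7 m⁴, so T_A = T₀·(J_AC/a)/((J_AC/a)+(J_CB/b)) = 258.9 N·m, T_B = 50.08 N·m.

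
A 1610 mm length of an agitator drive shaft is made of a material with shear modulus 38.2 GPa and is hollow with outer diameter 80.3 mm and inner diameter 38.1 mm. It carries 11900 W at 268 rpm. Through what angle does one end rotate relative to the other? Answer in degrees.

0.264°

ω = 2π·268/60 = 28.06 rad/s, so T = P/ω = 11900 / 28.06 = 424.0 N·m.
J = π(d_o⁴ − d_i⁴)/32 = π(0.0803⁴ − 0.0381⁴)/32 = 3.875×10^-6 m⁴.
θ = T·L/(G·J) = 424.0 × 1.61 / (38.2×10⁹ × 3.875×10^-6) = 4.612×10^-3 rad.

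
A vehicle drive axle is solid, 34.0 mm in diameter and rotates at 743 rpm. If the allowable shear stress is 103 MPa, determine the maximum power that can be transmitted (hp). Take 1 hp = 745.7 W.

J = πd⁴/32 = π(0.0340)⁴/32 = 1.312×10^-7 m⁴.
T_max = τ_allow·J/r = 1.03×10^8 × 1.312×10^-7 / 0.0170 = 794.9 N·m.
ω = 2π·743/60 = 77.81 rad/s, so P_max = T_max·ω = 6.185×10^4 W.

82.9 hp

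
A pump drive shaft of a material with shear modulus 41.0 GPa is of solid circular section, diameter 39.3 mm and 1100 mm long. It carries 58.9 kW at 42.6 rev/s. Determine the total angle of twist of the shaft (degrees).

1.44°

ω = 2π·42.6 = 267.7 rad/s, so T = P/ω = 58.9×10³ / 267.7 = 220.1 N·m.
J = πd⁴/32 = π(0.0393)⁴/32 = 2.342×10^-7 m⁴.
θ = T·L/(G·J) = 220.1 × 1.10 / (41.0×10⁹ × 2.342×10^-7) = 0.02521 rad.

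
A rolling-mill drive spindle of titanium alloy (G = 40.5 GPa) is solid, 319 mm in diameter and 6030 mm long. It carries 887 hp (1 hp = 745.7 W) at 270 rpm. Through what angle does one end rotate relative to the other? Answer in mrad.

ω = 2π·270/60 = 28.27 rad/s, so T = P/ω = 887×745.7 / 28.27 = 23390 N·m.
J = πd⁴/32 = π(0.319)⁴/32 = 1.017×10^-3 m⁴.
θ = T·L/(G·J) = 23390 × 6.03 / (40.5×10⁹ × 1.017×10^-3) = 3.426×10^-3 rad.

3.43 mrad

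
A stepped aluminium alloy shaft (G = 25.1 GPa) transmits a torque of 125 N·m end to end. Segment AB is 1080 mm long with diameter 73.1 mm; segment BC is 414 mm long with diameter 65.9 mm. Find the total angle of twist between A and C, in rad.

J_AB = π(0.0731)⁴/32 = 2.80×10^-6 m⁴; J_BC = π(0.0659)⁴/32 = 1.85×10^-6 m⁴.
θ = (T/G)·Σ L_i/J_i = (125.0/25.1×10⁹)·(1.08/2.80×10^-6 + 0.414/1.85×10^-6) = 3.032×10^-3 rad.

0.00303 rad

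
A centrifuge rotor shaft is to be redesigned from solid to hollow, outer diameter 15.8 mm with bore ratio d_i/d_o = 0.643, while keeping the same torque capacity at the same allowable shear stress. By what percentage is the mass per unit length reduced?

33.5 %

Equal τ_max and T ⇒ the solid shaft needs d_s³ = d_o³(1−k⁴), so d_s = 15.8·(1−0.643⁴)^(1/3) = 14.84 mm.
Area ratio A_h/A_s = d_o²(1−k²)/d_s² = (1−k²)/(1−k⁴)^(2/3) = 0.6646.
Mass saving = 1 − 0.6646 = 33.5 %.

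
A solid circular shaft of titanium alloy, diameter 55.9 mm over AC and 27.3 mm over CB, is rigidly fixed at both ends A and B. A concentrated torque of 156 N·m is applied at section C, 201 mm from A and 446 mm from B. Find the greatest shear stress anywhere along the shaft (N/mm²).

Compatibility: T_A·a/J_AC = T_B·b/J_CB with T_A + T_B = T₀.
J_AC = 9.59×10^-7 m⁴, J_CB = 5.45×10^-8 m⁴, so T_A = T₀·(J_AC/a)/((J_AC/a)+(J_CB/b)) = 152.1 N·m, T_B = 3.899 N·m.
τ in each portion: τ_AC = 4.43×10^6 Pa, τ_CB = 9.76×10^5 Pa; maximum is in AC.
τ_max = T_AC·r/J = 152.1·0.0279/9.59×10^-7 = 4.435×10^6 Pa.

4.43 N/mm²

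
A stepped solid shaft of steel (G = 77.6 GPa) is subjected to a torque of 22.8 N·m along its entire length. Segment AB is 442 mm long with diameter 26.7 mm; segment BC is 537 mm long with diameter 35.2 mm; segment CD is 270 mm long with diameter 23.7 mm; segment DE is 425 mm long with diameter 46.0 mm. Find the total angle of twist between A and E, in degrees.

J_AB = π(0.0267)⁴/32 = 4.99×10^-8 m⁴; J_BC = π(0.0352)⁴/32 = 1.51×10^-7 m⁴; J_CD = π(0.0237)⁴/32 = 3.10×10^-8 m⁴; J_DE = π(0.0460)⁴/32 = 4.40×10^-7 m⁴.
θ = (T/G)·Σ L_i/J_i = (22.80/77.6×10⁹)·(0.442/4.99×10^-8 + 0.537/1.51×10^-7 + 0.270/3.10×10^-8 + 0.425/4.40×10^-7) = 6.495×10^-3 rad.

0.372°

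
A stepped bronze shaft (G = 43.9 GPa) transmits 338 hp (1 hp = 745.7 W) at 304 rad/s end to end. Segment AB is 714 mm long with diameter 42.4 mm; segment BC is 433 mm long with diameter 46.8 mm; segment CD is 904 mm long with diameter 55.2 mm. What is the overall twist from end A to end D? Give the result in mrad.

78.6 mrad

ω = 304 rad/s, so T = P/ω = 338×745.7 / 304.0 = 829.1 N·m.
J_AB = π(0.0424)⁴/32 = 3.17×10^-7 m⁴; J_BC = π(0.0468)⁴/32 = 4.71×10^-7 m⁴; J_CD = π(0.0552)⁴/32 = 9.11×10^-7 m⁴.
θ = (T/G)·Σ L_i/J_i = (829.1/43.9×10⁹)·(0.714/3.17×10^-7 + 0.433/4.71×10^-7 + 0.904/9.11×10^-7) = 0.07859 rad.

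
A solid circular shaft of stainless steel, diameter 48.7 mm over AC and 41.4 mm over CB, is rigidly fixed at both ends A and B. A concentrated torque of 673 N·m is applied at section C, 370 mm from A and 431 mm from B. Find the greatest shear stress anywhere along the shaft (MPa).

Compatibility: T_A·a/J_AC = T_B·b/J_CB with T_A + T_B = T₀.
J_AC = 5.52×10^-7 m⁴, J_CB = 2.88×10^-7 m⁴, so T_A = T₀·(J_AC/a)/((J_AC/a)+(J_CB/b)) = 464.7 N·m, T_B = 208.3 N·m.
τ in each portion: τ_AC = 2.05×10^7 Pa, τ_CB = 1.50×10^7 Pa; maximum is in AC.
τ_max = T_AC·r/J = 464.7·0.0244/5.52×10^-7 = 2.049×10^7 Pa.

20.5 MPa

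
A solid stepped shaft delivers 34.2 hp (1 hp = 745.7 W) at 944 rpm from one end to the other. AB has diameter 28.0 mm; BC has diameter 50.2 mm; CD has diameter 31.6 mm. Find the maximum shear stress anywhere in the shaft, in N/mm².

59.9 N/mm²

ω = 2π·944/60 = 98.86 rad/s, so T = P/ω = 34.2×745.7 / 98.86 = 258.0 N·m.
Under the same torque, τ_max = 16T/(πd³) is largest where d is smallest — segment AB (d = 28.0 mm).
τ_max = 16·258.0/(π·(0.0280)³) = 5.985×10^7 Pa.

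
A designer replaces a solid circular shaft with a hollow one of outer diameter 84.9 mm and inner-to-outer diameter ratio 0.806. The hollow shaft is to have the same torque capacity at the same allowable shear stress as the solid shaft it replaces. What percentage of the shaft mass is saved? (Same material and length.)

Equal τ_max and T ⇒ the solid shaft needs d_s³ = d_o³(1−k⁴), so d_s = 84.9·(1−0.806⁴)^(1/3) = 70.72 mm.
Area ratio A_h/A_s = d_o²(1−k²)/d_s² = (1−k²)/(1−k⁴)^(2/3) = 0.5049.
Mass saving = 1 − 0.5049 = 49.5 %.

49.5 %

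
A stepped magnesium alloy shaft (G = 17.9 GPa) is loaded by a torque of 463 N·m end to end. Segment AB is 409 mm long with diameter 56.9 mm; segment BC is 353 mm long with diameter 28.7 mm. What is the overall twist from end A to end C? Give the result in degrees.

8.44°

J_AB = π(0.0569)⁴/32 = 1.03×10^-6 m⁴; J_BC = π(0.0287)⁴/32 = 6.66×10^-8 m⁴.
θ = (T/G)·Σ L_i/J_i = (463.0/17.9×10⁹)·(0.409/1.03×10^-6 + 0.353/6.66×10^-8) = 0.1474 rad.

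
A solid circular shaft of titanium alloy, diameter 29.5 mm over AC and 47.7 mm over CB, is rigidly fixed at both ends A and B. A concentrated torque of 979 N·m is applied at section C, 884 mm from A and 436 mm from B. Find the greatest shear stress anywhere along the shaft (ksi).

6.21 ksi

Compatibility: T_A·a/J_AC = T_B·b/J_CB with T_A + T_B = T₀.
J_AC = 7.44×10^-8 m⁴, J_CB = 5.08×10^-7 m⁴, so T_A = T₀·(J_AC/a)/((J_AC/a)+(J_CB/b)) = 65.88 N·m, T_B = 913.1 N·m.
τ in each portion: τ_AC = 1.31×10^7 Pa, τ_CB = 4.28×10^7 Pa; maximum is in CB.
τ_max = T_CB·r/J = 913.1·0.0239/5.08×10^-7 = 4.285×10^7 Pa.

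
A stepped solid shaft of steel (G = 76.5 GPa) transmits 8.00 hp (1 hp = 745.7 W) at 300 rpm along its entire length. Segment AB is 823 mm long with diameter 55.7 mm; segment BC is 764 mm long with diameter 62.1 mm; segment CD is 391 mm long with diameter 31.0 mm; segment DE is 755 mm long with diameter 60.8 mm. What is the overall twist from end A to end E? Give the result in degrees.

ω = 2π·300/60 = 31.42 rad/s, so T = P/ω = 8.00×745.7 / 31.42 = 189.9 N·m.
J_AB = π(0.0557)⁴/32 = 9.45×10^-7 m⁴; J_BC = π(0.0621)⁴/32 = 1.46×10^-6 m⁴; J_CD = π(0.0310)⁴/32 = 9.07×10^-8 m⁴; J_DE = π(0.0608)⁴/32 = 1.34×10^-6 m⁴.
θ = (T/G)·Σ L_i/J_i = (189.9/76.5×10⁹)·(0.823/9.45×10^-7 + 0.764/1.46×10^-6 + 0.391/9.07×10^-8 + 0.755/1.34×10^-6) = 0.01556 rad.

0.892°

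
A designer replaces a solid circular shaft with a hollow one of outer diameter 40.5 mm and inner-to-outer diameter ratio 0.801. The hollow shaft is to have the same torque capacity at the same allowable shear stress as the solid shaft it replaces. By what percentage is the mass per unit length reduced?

49.0 %

Equal τ_max and T ⇒ the solid shaft needs d_s³ = d_o³(1−k⁴), so d_s = 40.5·(1−0.801⁴)^(1/3) = 33.94 mm.
Area ratio A_h/A_s = d_o²(1−k²)/d_s² = (1−k²)/(1−k⁴)^(2/3) = 0.5104.
Mass saving = 1 − 0.5104 = 49.0 %.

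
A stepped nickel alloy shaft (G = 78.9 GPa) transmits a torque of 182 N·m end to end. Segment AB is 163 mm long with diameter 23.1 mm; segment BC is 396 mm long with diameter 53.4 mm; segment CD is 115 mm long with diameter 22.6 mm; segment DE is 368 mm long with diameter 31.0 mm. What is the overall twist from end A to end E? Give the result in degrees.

1.97°

J_AB = π(0.0231)⁴/32 = 2.80×10^-8 m⁴; J_BC = π(0.0534)⁴/32 = 7.98×10^-7 m⁴; J_CD = π(0.0226)⁴/32 = 2.56×10^-8 m⁴; J_DE = π(0.0310)⁴/32 = 9.07×10^-8 m⁴.
θ = (T/G)·Σ L_i/J_i = (182.0/78.9×10⁹)·(0.163/2.80×10^-8 + 0.396/7.98×10^-7 + 0.115/2.56×10^-8 + 0.368/9.07×10^-8) = 0.03431 rad.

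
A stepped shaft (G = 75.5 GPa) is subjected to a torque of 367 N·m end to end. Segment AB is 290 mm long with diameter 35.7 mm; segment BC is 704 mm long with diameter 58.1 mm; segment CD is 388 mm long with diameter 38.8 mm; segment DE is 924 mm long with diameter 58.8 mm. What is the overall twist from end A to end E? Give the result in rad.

0.0242 rad

J_AB = π(0.0357)⁴/32 = 1.59×10^-7 m⁴; J_BC = π(0.0581)⁴/32 = 1.12×10^-6 m⁴; J_CD = π(0.0388)⁴/32 = 2.22×10^-7 m⁴; J_DE = π(0.0588)⁴/32 = 1.17×10^-6 m⁴.
θ = (T/G)·Σ L_i/J_i = (367.0/75.5×10⁹)·(0.290/1.59×10^-7 + 0.704/1.12×10^-6 + 0.388/2.22×10^-7 + 0.924/1.17×10^-6) = 0.02420 rad.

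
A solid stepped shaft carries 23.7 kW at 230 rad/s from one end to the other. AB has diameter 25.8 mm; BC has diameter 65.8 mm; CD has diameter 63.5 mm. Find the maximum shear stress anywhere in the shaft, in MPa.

30.6 MPa

ω = 230 rad/s, so T = P/ω = 23.7×10³ / 230.0 = 103.0 N·m.
Under the same torque, τ_max = 16T/(πd³) is largest where d is smallest — segment AB (d = 25.8 mm).
τ_max = 16·103.0/(π·(0.0258)³) = 3.056×10^7 Pa.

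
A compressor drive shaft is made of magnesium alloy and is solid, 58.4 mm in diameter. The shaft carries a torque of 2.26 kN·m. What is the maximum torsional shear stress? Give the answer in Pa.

J = πd⁴/32 = π(0.0584)⁴/32 = 1.142×10^-6 m⁴.
τ_max = T·r/J = 2260 × 0.0292 / 1.142×10^-6 = 5.779×10^7 Pa.

5.78e7 Pa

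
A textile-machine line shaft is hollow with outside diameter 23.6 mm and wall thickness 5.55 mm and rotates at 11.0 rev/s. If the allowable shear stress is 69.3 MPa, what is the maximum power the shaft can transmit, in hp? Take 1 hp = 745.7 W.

15.3 hp

J = π(d_o⁴ − d_i⁴)/32 = π(0.0236⁴ − 0.0125⁴)/32 = 2.806×10^-8 m⁴.
T_max = τ_allow·J/r = 6.93×10^7 × 2.806×10^-8 / 0.0118 = 164.8 N·m.
ω = 2π·11.0 = 69.12 rad/s, so P_max = T_max·ω = 1.139×10^4 W.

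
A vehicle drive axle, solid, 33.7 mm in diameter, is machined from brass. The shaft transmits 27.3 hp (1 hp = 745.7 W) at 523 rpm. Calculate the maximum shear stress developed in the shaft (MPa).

49.5 MPa

ω = 2π·523/60 = 54.77 rad/s, so T = P/ω = 27.3×745.7 / 54.77 = 371.7 N·m.
J = πd⁴/32 = π(0.0337)⁴/32 = 1.266×10^-7 m⁴.
τ_max = T·r/J = 371.7 × 0.0169 / 1.266×10^-7 = 4.946×10^7 Pa.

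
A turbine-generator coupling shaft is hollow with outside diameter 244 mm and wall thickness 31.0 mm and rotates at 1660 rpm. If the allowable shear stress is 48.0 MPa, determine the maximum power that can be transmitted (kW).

J = π(d_o⁴ − d_i⁴)/32 = π(0.244⁴ − 0.182⁴)/32 = 2.403×10^-4 m⁴.
T_max = τ_allow·J/r = 4.80×10^7 × 2.403×10^-4 / 0.122 = 94530 N·m.
ω = 2π·1660/60 = 173.8 rad/s, so P_max = T_max·ω = 1.643×10^7 W.

16400 kW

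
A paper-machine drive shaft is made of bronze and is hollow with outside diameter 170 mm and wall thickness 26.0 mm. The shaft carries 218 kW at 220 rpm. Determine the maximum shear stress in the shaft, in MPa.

ω = 2π·220/60 = 23.04 rad/s, so T = P/ω = 218×10³ / 23.04 = 9462 N·m.
J = π(d_o⁴ − d_i⁴)/32 = π(0.170⁴ − 0.118⁴)/32 = 6.296×10^-5 m⁴.
τ_max = T·r/J = 9462 × 0.0850 / 6.296×10^-5 = 1.277×10^7 Pa.

12.8 MPa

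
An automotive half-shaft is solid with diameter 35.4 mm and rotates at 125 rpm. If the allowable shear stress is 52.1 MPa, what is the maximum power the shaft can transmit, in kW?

5.94 kW

J = πd⁴/32 = π(0.0354)⁴/32 = 1.542×10^-7 m⁴.
T_max = τ_allow·J/r = 5.21×10^7 × 1.542×10^-7 / 0.0177 = 453.8 N·m.
ω = 2π·125/60 = 13.09 rad/s, so P_max = T_max·ω = 5940 W.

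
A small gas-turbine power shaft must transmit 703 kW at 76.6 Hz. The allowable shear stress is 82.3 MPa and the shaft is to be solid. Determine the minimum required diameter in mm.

44.9 mm

ω = 2π·76.6 = 481.3 rad/s, so T = P/ω = 703×10³ / 481.3 = 1461 N·m.
For a solid shaft τ_max = 16T/(πd³), so d = (16T/(π τ_allow))^(1/3) = (16·1461/(π·8.23×10^7))^(1/3) = 0.04488 m.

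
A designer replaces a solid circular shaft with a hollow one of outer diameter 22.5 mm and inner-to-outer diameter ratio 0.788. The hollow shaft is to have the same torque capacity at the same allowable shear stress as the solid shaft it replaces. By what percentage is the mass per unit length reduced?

47.6 %

Equal τ_max and T ⇒ the solid shaft needs d_s³ = d_o³(1−k⁴), so d_s = 22.5·(1−0.788⁴)^(1/3) = 19.13 mm.
Area ratio A_h/A_s = d_o²(1−k²)/d_s² = (1−k²)/(1−k⁴)^(2/3) = 0.5245.
Mass saving = 1 − 0.5245 = 47.6 %.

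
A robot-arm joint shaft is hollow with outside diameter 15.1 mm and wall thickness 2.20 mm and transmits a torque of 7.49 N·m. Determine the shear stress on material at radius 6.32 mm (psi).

1800 psi

J = π(d_o⁴ − d_i⁴)/32 = π(0.0151⁴ − 0.0107⁴)/32 = 3.817×10^-9 m⁴.
Shear stress varies linearly with radius: τ = T·r/J = 7.490 × 0.00632 / 3.817×10^-9 = 1.240×10^7 Pa.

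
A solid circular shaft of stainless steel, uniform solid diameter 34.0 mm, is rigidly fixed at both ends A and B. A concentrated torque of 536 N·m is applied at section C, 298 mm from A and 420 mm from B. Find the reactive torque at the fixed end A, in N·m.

With uniform GJ and both ends fixed, compatibility θ_AC = θ_CB gives T_A·a = T_B·b, together with T_A + T_B = T₀.
T_A = T₀·b/(a+b) = 536.0·420/718.0 = 313.5 N·m; T_B = 222.5 N·m.

314 N·m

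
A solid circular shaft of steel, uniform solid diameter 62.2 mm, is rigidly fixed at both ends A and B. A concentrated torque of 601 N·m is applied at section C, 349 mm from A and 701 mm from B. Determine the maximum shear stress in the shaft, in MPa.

8.49 MPa

With uniform GJ and both ends fixed, compatibility θ_AC = θ_CB gives T_A·a = T_B·b, together with T_A + T_B = T₀.
T_A = T₀·b/(a+b) = 601.0·701/1050 = 401.2 N·m; T_B = 199.8 N·m.
τ in each portion: τ_AC = 8.49×10^6 Pa, τ_CB = 4.23×10^6 Pa; maximum is in AC.
τ_max = T_AC·r/J = 401.2·0.0311/1.47×10^-6 = 8.492×10^6 Pa.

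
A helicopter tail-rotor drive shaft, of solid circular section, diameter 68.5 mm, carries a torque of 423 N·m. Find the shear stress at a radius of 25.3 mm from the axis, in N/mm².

4.95 N/mm²

J = πd⁴/32 = π(0.0685)⁴/32 = 2.162×10^-6 m⁴.
Shear stress varies linearly with radius: τ = T·r/J = 423.0 × 0.0253 / 2.162×10^-6 = 4.951×10^6 Pa.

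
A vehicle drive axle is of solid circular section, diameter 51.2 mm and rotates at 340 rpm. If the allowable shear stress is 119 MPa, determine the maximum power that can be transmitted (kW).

112 kW

J = πd⁴/32 = π(0.0512)⁴/32 = 6.747×10^-7 m⁴.
T_max = τ_allow·J/r = 1.19×10^8 × 6.747×10^-7 / 0.0256 = 3136 N·m.
ω = 2π·340/60 = 35.60 rad/s, so P_max = T_max·ω = 1.117×10^5 W.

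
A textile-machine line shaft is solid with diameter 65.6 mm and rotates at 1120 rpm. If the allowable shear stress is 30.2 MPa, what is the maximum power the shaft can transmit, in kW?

J = πd⁴/32 = π(0.0656)⁴/32 = 1.818×10^-6 m⁴.
T_max = τ_allow·J/r = 3.02×10^7 × 1.818×10^-6 / 0.0328 = 1674 N·m.
ω = 2π·1120/60 = 117.3 rad/s, so P_max = T_max·ω = 1.963×10^5 W.

196 kW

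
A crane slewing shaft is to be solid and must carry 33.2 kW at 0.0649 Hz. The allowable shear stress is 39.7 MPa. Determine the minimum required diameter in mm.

ω = 2π·0.0649 = 0.4078 rad/s, so T = P/ω = 33.2×10³ / 0.4078 = 81420 N·m.
For a solid shaft τ_max = 16T/(πd³), so d = (16T/(π τ_allow))^(1/3) = (16·81420/(π·3.97×10^7))^(1/3) = 0.2186 m.

219 mm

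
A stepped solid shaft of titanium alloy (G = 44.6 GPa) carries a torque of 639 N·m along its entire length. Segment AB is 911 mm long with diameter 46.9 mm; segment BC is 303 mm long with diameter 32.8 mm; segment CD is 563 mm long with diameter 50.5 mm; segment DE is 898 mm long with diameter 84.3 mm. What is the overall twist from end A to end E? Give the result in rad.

0.0809 rad

J_AB = π(0.0469)⁴/32 = 4.75×10^-7 m⁴; J_BC = π(0.0328)⁴/32 = 1.14×10^-7 m⁴; J_CD = π(0.0505)⁴/32 = 6.39×10^-7 m⁴; J_DE = π(0.0843)⁴/32 = 4.96×10^-6 m⁴.
θ = (T/G)·Σ L_i/J_i = (639.0/44.6×10⁹)·(0.911/4.75×10^-7 + 0.303/1.14×10^-7 + 0.563/6.39×10^-7 + 0.898/4.96×10^-6) = 0.08091 rad.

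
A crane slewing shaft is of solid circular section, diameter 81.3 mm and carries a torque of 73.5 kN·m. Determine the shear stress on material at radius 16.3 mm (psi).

40500 psi

J = πd⁴/32 = π(0.0813)⁴/32 = 4.289×10^-6 m⁴.
Shear stress varies linearly with radius: τ = T·r/J = 73500 × 0.0163 / 4.289×10^-6 = 2.793×10^8 Pa.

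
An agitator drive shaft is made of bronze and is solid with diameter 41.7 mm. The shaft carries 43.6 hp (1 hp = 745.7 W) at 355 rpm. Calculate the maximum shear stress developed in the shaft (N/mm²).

ω = 2π·355/60 = 37.18 rad/s, so T = P/ω = 43.6×745.7 / 37.18 = 874.6 N·m.
J = πd⁴/32 = π(0.0417)⁴/32 = 2.969×10^-7 m⁴.
τ_max = T·r/J = 874.6 × 0.0209 / 2.969×10^-7 = 6.143×10^7 Pa.

61.4 N/mm²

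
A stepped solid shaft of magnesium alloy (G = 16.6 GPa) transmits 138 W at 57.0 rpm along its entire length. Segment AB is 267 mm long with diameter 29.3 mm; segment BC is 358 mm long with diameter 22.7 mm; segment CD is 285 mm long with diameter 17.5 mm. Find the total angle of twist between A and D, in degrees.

3.86°

ω = 2π·57.0/60 = 5.969 rad/s, so T = P/ω = 138 / 5.969 = 23.12 N·m.
J_AB = π(0.0293)⁴/32 = 7.24×10^-8 m⁴; J_BC = π(0.0227)⁴/32 = 2.61×10^-8 m⁴; J_CD = π(0.0175)⁴/32 = 9.21×10^-9 m⁴.
θ = (T/G)·Σ L_i/J_i = (23.12/16.6×10⁹)·(0.267/7.24×10^-8 + 0.358/2.61×10^-8 + 0.285/9.21×10^-9) = 0.06737 rad.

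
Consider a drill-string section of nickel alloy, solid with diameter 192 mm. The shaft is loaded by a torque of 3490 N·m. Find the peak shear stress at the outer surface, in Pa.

2.51e6 Pa

J = πd⁴/32 = π(0.192)⁴/32 = 1.334×10^-4 m⁴.
τ_max = T·r/J = 3490 × 0.0960 / 1.334×10^-4 = 2.511×10^6 Pa.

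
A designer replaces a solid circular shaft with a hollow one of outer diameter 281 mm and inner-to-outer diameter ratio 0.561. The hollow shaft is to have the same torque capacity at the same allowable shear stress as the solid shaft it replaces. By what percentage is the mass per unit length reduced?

Equal τ_max and T ⇒ the solid shaft needs d_s³ = d_o³(1−k⁴), so d_s = 281·(1−0.561⁴)^(1/3) = 271.4 mm.
Area ratio A_h/A_s = d_o²(1−k²)/d_s² = (1−k²)/(1−k⁴)^(2/3) = 0.7346.
Mass saving = 1 − 0.7346 = 26.5 %.

26.5 %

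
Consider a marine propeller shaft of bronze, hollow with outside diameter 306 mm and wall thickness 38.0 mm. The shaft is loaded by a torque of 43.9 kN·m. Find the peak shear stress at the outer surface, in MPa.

J = π(d_o⁴ − d_i⁴)/32 = π(0.306⁴ − 0.230⁴)/32 = 5.860×10^-4 m⁴.
τ_max = T·r/J = 43900 × 0.153 / 5.860×10^-4 = 1.146×10^7 Pa.

11.5 MPa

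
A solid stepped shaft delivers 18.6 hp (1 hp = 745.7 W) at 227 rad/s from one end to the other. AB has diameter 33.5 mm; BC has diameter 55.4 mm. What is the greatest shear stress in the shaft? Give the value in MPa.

ω = 227 rad/s, so T = P/ω = 18.6×745.7 / 227.0 = 61.10 N·m.
Under the same torque, τ_max = 16T/(πd³) is largest where d is smallest — segment AB (d = 33.5 mm).
τ_max = 16·61.10/(π·(0.0335)³) = 8.277×10^6 Pa.

8.28 MPa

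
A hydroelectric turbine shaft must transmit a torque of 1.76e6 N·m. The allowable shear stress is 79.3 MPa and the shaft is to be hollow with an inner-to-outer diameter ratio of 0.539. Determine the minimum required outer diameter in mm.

498 mm

For a hollow shaft with d_i/d_o = 0.539: τ_max = 16T/(π d_o³ (1−k⁴)), so d_o = [16T/(π τ_allow (1−k⁴))]^(1/3) = [16·1.760e6/(π·7.93×10^7·0.9156)]^(1/3) = 0.4979 m.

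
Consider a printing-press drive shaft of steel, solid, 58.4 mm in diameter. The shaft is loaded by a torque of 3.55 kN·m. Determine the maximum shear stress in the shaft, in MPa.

90.8 MPa

J = πd⁴/32 = π(0.0584)⁴/32 = 1.142×10^-6 m⁴.
τ_max = T·r/J = 3550 × 0.0292 / 1.142×10^-6 = 9.077×10^7 Pa.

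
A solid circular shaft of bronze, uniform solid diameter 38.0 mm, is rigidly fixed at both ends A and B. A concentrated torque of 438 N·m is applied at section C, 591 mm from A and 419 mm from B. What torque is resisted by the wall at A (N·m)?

182 N·m

With uniform GJ and both ends fixed, compatibility θ_AC = θ_CB gives T_A·a = T_B·b, together with T_A + T_B = T₀.
T_A = T₀·b/(a+b) = 438.0·419/1010 = 181.7 N·m; T_B = 256.3 N·m.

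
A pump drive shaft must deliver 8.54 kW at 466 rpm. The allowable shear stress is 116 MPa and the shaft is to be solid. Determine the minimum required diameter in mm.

19.7 mm

ω = 2π·466/60 = 48.80 rad/s, so T = P/ω = 8.54×10³ / 48.80 = 175.0 N·m.
For a solid shaft τ_max = 16T/(πd³), so d = (16T/(π τ_allow))^(1/3) = (16·175.0/(π·1.16×10^8))^(1/3) = 0.01973 m.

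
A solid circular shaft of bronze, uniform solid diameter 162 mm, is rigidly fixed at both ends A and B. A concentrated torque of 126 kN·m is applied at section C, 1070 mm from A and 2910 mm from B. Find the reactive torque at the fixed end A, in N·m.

With uniform GJ and both ends fixed, compatibility θ_AC = θ_CB gives T_A·a = T_B·b, together with T_A + T_B = T₀.
T_A = T₀·b/(a+b) = 126000·2910/3980 = 92130 N·m; T_B = 33870 N·m.

92100 N·m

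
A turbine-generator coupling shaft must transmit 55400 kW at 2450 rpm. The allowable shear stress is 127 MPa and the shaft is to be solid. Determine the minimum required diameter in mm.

205 mm

ω = 2π·2450/60 = 256.6 rad/s, so T = P/ω = 55400×10³ / 256.6 = 215900 N·m.
For a solid shaft τ_max = 16T/(πd³), so d = (16T/(π τ_allow))^(1/3) = (16·215900/(π·1.27×10^8))^(1/3) = 0.2053 m.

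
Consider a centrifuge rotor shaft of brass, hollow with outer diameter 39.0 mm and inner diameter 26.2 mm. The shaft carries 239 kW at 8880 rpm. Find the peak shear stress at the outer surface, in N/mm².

27.7 N/mm²

ω = 2π·8880/60 = 929.9 rad/s, so T = P/ω = 239×10³ / 929.9 = 257.0 N·m.
J = π(d_o⁴ − d_i⁴)/32 = π(0.0390⁴ − 0.0262⁴)/32 = 1.809×10^-7 m⁴.
τ_max = T·r/J = 257.0 × 0.0195 / 1.809×10^-7 = 2.771×10^7 Pa.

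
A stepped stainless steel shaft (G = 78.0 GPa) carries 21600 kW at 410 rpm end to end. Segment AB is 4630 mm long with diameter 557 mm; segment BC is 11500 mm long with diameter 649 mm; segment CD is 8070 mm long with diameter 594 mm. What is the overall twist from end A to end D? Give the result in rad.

ω = 2π·410/60 = 42.94 rad/s, so T = P/ω = 21600×10³ / 42.94 = 503100 N·m.
J_AB = π(0.557)⁴/32 = 9.45×10^-3 m⁴; J_BC = π(0.649)⁴/32 = 0.0174 m⁴; J_CD = π(0.594)⁴/32 = 0.0122 m⁴.
θ = (T/G)·Σ L_i/J_i = (503100/78.0×10⁹)·(4.63/9.45×10^-3 + 11.5/0.0174 + 8.07/0.0122) = 0.01168 rad.

0.0117 rad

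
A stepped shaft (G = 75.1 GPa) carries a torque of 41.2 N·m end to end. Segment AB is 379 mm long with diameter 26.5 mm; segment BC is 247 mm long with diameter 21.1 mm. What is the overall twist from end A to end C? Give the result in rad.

0.0113 rad

J_AB = π(0.0265)⁴/32 = 4.84×10^-8 m⁴; J_BC = π(0.0211)⁴/32 = 1.95×10^-8 m⁴.
θ = (T/G)·Σ L_i/J_i = (41.20/75.1×10⁹)·(0.379/4.84×10^-8 + 0.247/1.95×10^-8) = 0.01126 rad.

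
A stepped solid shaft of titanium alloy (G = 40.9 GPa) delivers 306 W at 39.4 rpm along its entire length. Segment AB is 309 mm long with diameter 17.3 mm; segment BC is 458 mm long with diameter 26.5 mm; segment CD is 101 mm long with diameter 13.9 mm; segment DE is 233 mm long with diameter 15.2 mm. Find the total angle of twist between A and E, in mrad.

ω = 2π·39.4/60 = 4.126 rad/s, so T = P/ω = 306 / 4.126 = 74.16 N·m.
J_AB = π(0.0173)⁴/32 = 8.79×10^-9 m⁴; J_BC = π(0.0265)⁴/32 = 4.84×10^-8 m⁴; J_CD = π(0.0139)⁴/32 = 3.66×10^-9 m⁴; J_DE = π(0.0152)⁴/32 = 5.24×10^-9 m⁴.
θ = (T/G)·Σ L_i/J_i = (74.16/40.9×10⁹)·(0.309/8.79×10^-9 + 0.458/4.84×10^-8 + 0.101/3.66×10^-9 + 0.233/5.24×10^-9) = 0.2115 rad.

211 mrad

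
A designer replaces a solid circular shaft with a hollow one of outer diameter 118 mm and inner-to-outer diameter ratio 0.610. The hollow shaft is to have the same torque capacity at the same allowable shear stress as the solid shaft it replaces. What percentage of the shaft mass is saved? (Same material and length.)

30.7 %

Equal τ_max and T ⇒ the solid shaft needs d_s³ = d_o³(1−k⁴), so d_s = 118·(1−0.610⁴)^(1/3) = 112.3 mm.
Area ratio A_h/A_s = d_o²(1−k²)/d_s² = (1−k²)/(1−k⁴)^(2/3) = 0.6935.
Mass saving = 1 − 0.6935 = 30.7 %.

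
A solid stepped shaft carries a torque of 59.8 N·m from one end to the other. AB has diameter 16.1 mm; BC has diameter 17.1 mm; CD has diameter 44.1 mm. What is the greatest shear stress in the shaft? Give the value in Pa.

Under the same torque, τ_max = 16T/(πd³) is largest where d is smallest — segment AB (d = 16.1 mm).
τ_max = 16·59.80/(π·(0.0161)³) = 7.298×10^7 Pa.

7.30e7 Pa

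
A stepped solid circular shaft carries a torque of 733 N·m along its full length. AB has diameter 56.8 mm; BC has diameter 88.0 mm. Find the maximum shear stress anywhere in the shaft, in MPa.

Under the same torque, τ_max = 16T/(πd³) is largest where d is smallest — segment AB (d = 56.8 mm).
τ_max = 16·733.0/(π·(0.0568)³) = 2.037×10^7 Pa.

20.4 MPa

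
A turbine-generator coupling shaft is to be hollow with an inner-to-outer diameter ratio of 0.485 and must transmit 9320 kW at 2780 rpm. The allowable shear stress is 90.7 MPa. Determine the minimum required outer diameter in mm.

ω = 2π·2780/60 = 291.1 rad/s, so T = P/ω = 9320×10³ / 291.1 = 32010 N·m.
For a hollow shaft with d_i/d_o = 0.485: τ_max = 16T/(π d_o³ (1−k⁴)), so d_o = [16T/(π τ_allow (1−k⁴))]^(1/3) = [16·32010/(π·9.07×10^7·0.9447)]^(1/3) = 0.1239 m.

124 mm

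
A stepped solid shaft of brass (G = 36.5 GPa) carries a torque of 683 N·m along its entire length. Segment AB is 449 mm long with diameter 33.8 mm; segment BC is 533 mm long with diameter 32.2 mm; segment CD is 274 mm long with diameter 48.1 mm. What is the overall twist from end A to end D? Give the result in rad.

0.170 rad

J_AB = π(0.0338)⁴/32 = 1.28×10^-7 m⁴; J_BC = π(0.0322)⁴/32 = 1.06×10^-7 m⁴; J_CD = π(0.0481)⁴/32 = 5.26×10^-7 m⁴.
θ = (T/G)·Σ L_i/J_i = (683.0/36.5×10⁹)·(0.449/1.28×10^-7 + 0.533/1.06×10^-7 + 0.274/5.26×10^-7) = 0.1698 rad.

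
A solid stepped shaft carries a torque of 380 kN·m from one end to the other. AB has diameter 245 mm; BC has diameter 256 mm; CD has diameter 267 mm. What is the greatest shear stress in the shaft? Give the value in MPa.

132 MPa

Under the same torque, τ_max = 16T/(πd³) is largest where d is smallest — segment AB (d = 245 mm).
τ_max = 16·380000/(π·(0.245)³) = 1.316×10^8 Pa.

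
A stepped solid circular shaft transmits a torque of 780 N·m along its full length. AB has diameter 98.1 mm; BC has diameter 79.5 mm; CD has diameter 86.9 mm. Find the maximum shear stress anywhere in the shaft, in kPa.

7910 kPa

Under the same torque, τ_max = 16T/(πd³) is largest where d is smallest — segment BC (d = 79.5 mm).
τ_max = 16·780.0/(π·(0.0795)³) = 7.906×10^6 Pa.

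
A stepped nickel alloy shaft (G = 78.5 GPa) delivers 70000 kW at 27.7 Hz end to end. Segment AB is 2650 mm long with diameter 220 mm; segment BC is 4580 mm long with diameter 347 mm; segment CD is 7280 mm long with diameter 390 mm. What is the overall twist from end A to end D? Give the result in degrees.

5.27°

ω = 2π·27.7 = 174.0 rad/s, so T = P/ω = 70000×10³ / 174.0 = 402200 N·m.
J_AB = π(0.220)⁴/32 = 2.30×10^-4 m⁴; J_BC = π(0.347)⁴/32 = 1.42×10^-3 m⁴; J_CD = π(0.390)⁴/32 = 2.27×10^-3 m⁴.
θ = (T/G)·Σ L_i/J_i = (402200/78.5×10⁹)·(2.65/2.30×10^-4 + 4.58/1.42×10^-3 + 7.28/2.27×10^-3) = 0.09195 rad.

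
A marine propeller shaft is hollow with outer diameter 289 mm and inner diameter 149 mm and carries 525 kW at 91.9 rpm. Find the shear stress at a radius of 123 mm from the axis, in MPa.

10.5 MPa

ω = 2π·91.9/60 = 9.624 rad/s, so T = P/ω = 525×10³ / 9.624 = 54550 N·m.
J = π(d_o⁴ − d_i⁴)/32 = π(0.289⁴ − 0.149⁴)/32 = 6.365×10^-4 m⁴.
Shear stress varies linearly with radius: τ = T·r/J = 54550 × 0.123 / 6.365×10^-4 = 1.054×10^7 Pa.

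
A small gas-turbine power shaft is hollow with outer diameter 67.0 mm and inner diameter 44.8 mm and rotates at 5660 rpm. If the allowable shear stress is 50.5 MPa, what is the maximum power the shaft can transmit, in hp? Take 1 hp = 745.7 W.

1900 hp

J = π(d_o⁴ − d_i⁴)/32 = π(0.0670⁴ − 0.0448⁴)/32 = 1.583×10^-6 m⁴.
T_max = τ_allow·J/r = 5.05×10^7 × 1.583×10^-6 / 0.0335 = 2386 N·m.
ω = 2π·5660/60 = 592.7 rad/s, so P_max = T_max·ω = 1.414×10^6 W.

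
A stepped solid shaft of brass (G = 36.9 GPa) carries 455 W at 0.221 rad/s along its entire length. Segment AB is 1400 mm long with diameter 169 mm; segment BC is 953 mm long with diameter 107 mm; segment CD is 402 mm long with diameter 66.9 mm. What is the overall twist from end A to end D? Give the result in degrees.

0.946°

ω = 0.221 rad/s, so T = P/ω = 455 / 0.2210 = 2059 N·m.
J_AB = π(0.169)⁴/32 = 8.01×10^-5 m⁴; J_BC = π(0.107)⁴/32 = 1.29×10^-5 m⁴; J_CD = π(0.0669)⁴/32 = 1.97×10^-6 m⁴.
θ = (T/G)·Σ L_i/J_i = (2059/36.9×10⁹)·(1.40/8.01×10^-5 + 0.953/1.29×10^-5 + 0.402/1.97×10^-6) = 0.01651 rad.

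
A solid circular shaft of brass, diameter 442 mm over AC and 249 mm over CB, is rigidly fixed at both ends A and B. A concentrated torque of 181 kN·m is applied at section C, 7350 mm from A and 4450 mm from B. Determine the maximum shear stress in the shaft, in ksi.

1.33 ksi

Compatibility: T_A·a/J_AC = T_B·b/J_CB with T_A + T_B = T₀.
J_AC = 3.75×10^-3 m⁴, J_CB = 3.77×10^-4 m⁴, so T_A = T₀·(J_AC/a)/((J_AC/a)+(J_CB/b)) = 155200 N·m, T_B = 25820 N·m.
τ in each portion: τ_AC = 9.15×10^6 Pa, τ_CB = 8.52×10^6 Pa; maximum is in AC.
τ_max = T_AC·r/J = 155200·0.221/3.75×10^-3 = 9.153×10^6 Pa.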